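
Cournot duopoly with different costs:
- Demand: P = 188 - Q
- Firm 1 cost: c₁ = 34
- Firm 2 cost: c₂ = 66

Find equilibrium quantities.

q₁* = 62.0, q₂* = 30.0

Work:
Reaction: q₁ = (188 - 34 - q₂)/2
Reaction: q₂ = (188 - 66 - q₁)/2
Solve simultaneously:
q₁* = (188 - 2×34 + 66)/3 = 62.0
q₂* = (188 - 2×66 + 34)/3 = 30.0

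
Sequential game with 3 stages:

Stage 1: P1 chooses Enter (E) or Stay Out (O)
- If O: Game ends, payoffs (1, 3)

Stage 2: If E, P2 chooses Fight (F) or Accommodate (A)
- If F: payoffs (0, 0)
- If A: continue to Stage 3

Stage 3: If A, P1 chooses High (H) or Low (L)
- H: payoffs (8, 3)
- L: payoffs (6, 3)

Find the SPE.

SPE: (E, A, H); Outcome (8, 3)

Work:
Stage 3: P1 chooses H (8 vs 6)
Stage 2: P2: F->0, A->3 (anticipating H). Choose A
Stage 1: P1: O->1, E->8 (anticipating A, H). Choose E
SPE path: E -> A -> H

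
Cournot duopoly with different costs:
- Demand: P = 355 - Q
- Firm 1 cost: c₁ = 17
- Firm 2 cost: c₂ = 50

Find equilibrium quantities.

q₁* = 123.67, q₂* = 90.67

Work:
Reaction: q₁ = (355 - 17 - q₂)/2
Reaction: q₂ = (355 - 50 - q₁)/2
Solve simultaneously:
q₁* = (355 - 2×17 + 50)/3 = 123.67
q₂* = (355 - 2×50 + 17)/3 = 90.67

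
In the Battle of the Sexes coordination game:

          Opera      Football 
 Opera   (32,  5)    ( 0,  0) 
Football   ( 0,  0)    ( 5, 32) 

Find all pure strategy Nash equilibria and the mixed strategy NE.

Pure NE: (Opera, Opera) and (Football, Football); Mixed NE: p = 0.8649, q = 0.1351

Work:
Check pure NE:
(Opera, Opera): (32, 5) - no unilateral deviation beneficial
(Football, Football): (5, 32) - no unilateral deviation beneficial
Mixed NE: P1 plays Opera with p = 0.8649, P2 plays Opera with q = 0.1351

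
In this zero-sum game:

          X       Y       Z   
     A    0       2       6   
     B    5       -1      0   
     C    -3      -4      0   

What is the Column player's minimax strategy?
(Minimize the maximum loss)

Column should play Y, value = 2

Work:
Column player minimizes Row's maximum payoff:
Column X: max payoff to Row = 5
Column Y: max payoff to Row = 2
Column Z: max payoff to Row = 6
Minimum is 2, achieved by column Y.
Minimax strategy: Y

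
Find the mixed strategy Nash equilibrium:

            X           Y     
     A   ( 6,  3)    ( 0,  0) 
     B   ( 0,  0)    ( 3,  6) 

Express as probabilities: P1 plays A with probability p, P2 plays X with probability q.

p = 0.6667, q = 0.3333

Work:
Find probabilities that make opponent indifferent:
P2 chooses q to make P1 indifferent between A and B
P1 chooses p to make P2 indifferent between X and Y
Mixed NE: P1 plays (A: 0.6667, B: 0.3333), P2 plays (X: 0.3333, Y: 0.6667)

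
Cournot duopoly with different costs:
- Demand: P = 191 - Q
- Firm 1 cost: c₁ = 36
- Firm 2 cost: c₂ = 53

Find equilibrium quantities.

q₁* = 57.33, q₂* = 40.33

Work:
Reaction: q₁ = (191 - 36 - q₂)/2
Reaction: q₂ = (191 - 53 - q₁)/2
Solve simultaneously:
q₁* = (191 - 2×36 + 53)/3 = 57.33
q₂* = (191 - 2×53 + 36)/3 = 40.33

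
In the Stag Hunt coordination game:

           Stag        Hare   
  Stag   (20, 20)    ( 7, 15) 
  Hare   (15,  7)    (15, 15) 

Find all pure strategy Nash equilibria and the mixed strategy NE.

Pure NE: (Stag, Stag) and (Hare, Hare); Mixed NE: p = 0.6154, q = 0.6154

Work:
Check pure NE:
(Stag, Stag): (20, 20) - no unilateral deviation beneficial
(Hare, Hare): (15, 15) - no unilateral deviation beneficial
Mixed NE: P1 plays Stag with p = 0.6154, P2 plays Stag with q = 0.6154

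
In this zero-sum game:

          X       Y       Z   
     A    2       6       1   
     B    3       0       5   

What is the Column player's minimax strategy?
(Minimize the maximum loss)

Column should play X, value = 3

Work:
Column player minimizes Row's maximum payoff:
Column X: max payoff to Row = 3
Column Y: max payoff to Row = 6
Column Z: max payoff to Row = 5
Minimum is 3, achieved by column X.
Minimax strategy: X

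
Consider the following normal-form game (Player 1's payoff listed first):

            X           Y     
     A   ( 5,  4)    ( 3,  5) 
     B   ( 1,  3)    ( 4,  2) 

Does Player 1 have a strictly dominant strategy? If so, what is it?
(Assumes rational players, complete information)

No strictly dominant strategy exists for Player 1

Work:
A strategy strictly dominates another if it gives a strictly higher payoff against every opponent action. Compare each pair of P1's strategies column-by-column:
  A vs B: [5 vs 1, 3 vs 4] → A does not strictly dominate B (column Y: 3 ≤ 4)
  B vs A: [1 vs 5, 4 vs 3] → B does not strictly dominate A (column X: 1 ≤ 5)
No single strategy strictly dominates all others → no strictly dominant strategy.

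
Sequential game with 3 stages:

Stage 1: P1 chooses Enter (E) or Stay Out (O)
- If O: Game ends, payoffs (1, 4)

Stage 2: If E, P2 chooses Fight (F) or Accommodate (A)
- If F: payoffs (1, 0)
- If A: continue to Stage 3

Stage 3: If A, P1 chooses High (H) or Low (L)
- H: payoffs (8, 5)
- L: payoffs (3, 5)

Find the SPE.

SPE: (E, A, H); Outcome (8, 5)

Work:
Stage 3: P1 chooses H (8 vs 3)
Stage 2: P2: F->0, A->5 (anticipating H). Choose A
Stage 1: P1: O->1, E->8 (anticipating A, H). Choose E
SPE path: E -> A -> H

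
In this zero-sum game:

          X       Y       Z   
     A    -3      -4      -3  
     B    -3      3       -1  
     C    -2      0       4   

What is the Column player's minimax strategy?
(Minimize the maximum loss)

Column should play X, value = -2

Work:
Column player minimizes Row's maximum payoff:
Column X: max payoff to Row = -2
Column Y: max payoff to Row = 3
Column Z: max payoff to Row = 4
Minimum is -2, achieved by column X.
Minimax strategy: X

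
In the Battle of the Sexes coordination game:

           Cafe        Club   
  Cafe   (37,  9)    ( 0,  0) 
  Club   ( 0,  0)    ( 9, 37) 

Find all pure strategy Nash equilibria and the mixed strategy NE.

Pure NE: (Cafe, Cafe) and (Club, Club); Mixed NE: p = 0.8043, q = 0.1957

Work:
Check pure NE:
(Cafe, Cafe): (37, 9) - no unilateral deviation beneficial
(Club, Club): (9, 37) - no unilateral deviation beneficial
Mixed NE: P1 plays Cafe with p = 0.8043, P2 plays Cafe with q = 0.1957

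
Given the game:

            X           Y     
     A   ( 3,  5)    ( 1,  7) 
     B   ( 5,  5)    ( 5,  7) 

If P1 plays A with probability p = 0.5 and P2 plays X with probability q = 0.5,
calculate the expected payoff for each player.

E[P1] = 3.5, E[P2] = 6.0

Work:
E[P1] = p·q·π₁(A,X) + p·(1-q)·π₁(A,Y) + (1-p)·q·π₁(B,X) + (1-p)·(1-q)·π₁(B,Y)
= 0.5·0.5·3 + 0.5·0.5·1 + 0.5·0.5·5 + 0.5·0.5·5
= 3.5

E[P2] = 6.0 (similar calculation)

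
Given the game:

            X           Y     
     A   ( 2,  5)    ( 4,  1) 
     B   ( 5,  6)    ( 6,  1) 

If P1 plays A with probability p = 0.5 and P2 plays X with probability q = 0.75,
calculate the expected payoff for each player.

E[P1] = 3.875, E[P2] = 4.375

Work:
E[P1] = p·q·π₁(A,X) + p·(1-q)·π₁(A,Y) + (1-p)·q·π₁(B,X) + (1-p)·(1-q)·π₁(B,Y)
= 0.5·0.75·2 + 0.5·0.25·4 + 0.5·0.75·5 + 0.5·0.25·6
= 3.875

E[P2] = 4.375 (similar calculation)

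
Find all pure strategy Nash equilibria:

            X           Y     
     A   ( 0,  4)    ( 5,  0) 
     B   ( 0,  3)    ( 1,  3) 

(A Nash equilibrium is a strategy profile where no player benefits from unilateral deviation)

Nash equilibrium: (A, X), (B, X)

Work:
Best responses:
  P1 vs X: payoffs [0, 0] → best response A/B (payoff 0)
  P1 vs Y: payoffs [5, 1] → best response A (payoff 5)
  P2 vs A: payoffs [4, 0] → best response X (payoff 4)
  P2 vs B: payoffs [3, 3] → best response X/Y (payoff 3)
Mutual best responses: (A,X), (B,X) → Nash equilibria.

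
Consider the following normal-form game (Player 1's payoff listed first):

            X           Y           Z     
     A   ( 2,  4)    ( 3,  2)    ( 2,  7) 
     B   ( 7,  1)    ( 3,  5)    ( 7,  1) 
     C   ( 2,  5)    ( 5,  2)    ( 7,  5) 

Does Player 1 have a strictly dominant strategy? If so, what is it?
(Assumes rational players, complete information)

No strictly dominant strategy exists for Player 1

Work:
A strategy strictly dominates another if it gives a strictly higher payoff against every opponent action. Compare each pair of P1's strategies column-by-column:
  A vs B: [2 vs 7, 3 vs 3, 2 vs 7] → A does not strictly dominate B (column X: 2 ≤ 7)
  A vs C: [2 vs 2, 3 vs 5, 2 vs 7] → A does not strictly dominate C (column X: 2 ≤ 2)
  B vs A: [7 vs 2, 3 vs 3, 7 vs 2] → B does not strictly dominate A (column Y: 3 ≤ 3)
  B vs C: [7 vs 2, 3 vs 5, 7 vs 7] → B does not strictly dominate C (column Y: 3 ≤ 5)
  C vs A: [2 vs 2, 5 vs 3, 7 vs 2] → C does not strictly dominate A (column X: 2 ≤ 2)
  C vs B: [2 vs 7, 5 vs 3, 7 vs 7] → C does not strictly dominate B (column X: 2 ≤ 7)
No single strategy strictly dominates all others → no strictly dominant strategy.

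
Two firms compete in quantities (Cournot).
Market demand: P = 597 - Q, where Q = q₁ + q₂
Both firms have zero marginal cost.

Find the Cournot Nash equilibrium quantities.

q₁* = q₂* = 199.0; P* = 199.0

Work:
Profit: π_i = P·q_i = (a - q_i - q_j)·q_i
FOC: ∂π_i/∂q_i = a - 2q_i - q_j = 0
Reaction function: q_i = (597 - q_j)/2
Symmetry: q* = 597/3 = 199.0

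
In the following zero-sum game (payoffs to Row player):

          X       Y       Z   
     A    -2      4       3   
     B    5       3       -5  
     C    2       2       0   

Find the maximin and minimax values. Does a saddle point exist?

Maximin = 0, Minimax = 3, Saddle: False

Work:
Row minimums: [-2, -5, 0] → maximin = 0
Column maximums: [5, 4, 3] → minimax = 3
No saddle point (maximin ≠ minimax). Mixed strategy needed.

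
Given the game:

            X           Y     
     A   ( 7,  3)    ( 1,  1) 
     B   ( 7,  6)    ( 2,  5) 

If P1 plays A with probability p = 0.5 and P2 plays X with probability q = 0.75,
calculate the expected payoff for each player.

E[P1] = 5.625, E[P2] = 4.125

Work:
E[P1] = p·q·π₁(A,X) + p·(1-q)·π₁(A,Y) + (1-p)·q·π₁(B,X) + (1-p)·(1-q)·π₁(B,Y)
= 0.5·0.75·7 + 0.5·0.25·1 + 0.5·0.75·7 + 0.5·0.25·2
= 5.625

E[P2] = 4.125 (similar calculation)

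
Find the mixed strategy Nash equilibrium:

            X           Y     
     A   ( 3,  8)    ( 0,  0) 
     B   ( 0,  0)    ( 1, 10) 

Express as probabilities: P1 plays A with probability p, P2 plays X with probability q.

p = 0.5556, q = 0.25

Work:
Find probabilities that make opponent indifferent:
P2 chooses q to make P1 indifferent between A and B
P1 chooses p to make P2 indifferent between X and Y
Mixed NE: P1 plays (A: 0.5556, B: 0.4444), P2 plays (X: 0.25, Y: 0.75)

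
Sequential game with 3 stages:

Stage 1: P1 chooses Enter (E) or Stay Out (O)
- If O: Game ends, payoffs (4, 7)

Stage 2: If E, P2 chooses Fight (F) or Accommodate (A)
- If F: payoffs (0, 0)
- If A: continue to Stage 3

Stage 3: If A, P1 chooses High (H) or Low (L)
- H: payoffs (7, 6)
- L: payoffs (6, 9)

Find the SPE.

SPE: (E, A, H); Outcome (7, 6)

Work:
Stage 3: P1 chooses H (7 vs 6)
Stage 2: P2: F->0, A->6 (anticipating H). Choose A
Stage 1: P1: O->4, E->7 (anticipating A, H). Choose E
SPE path: E -> A -> H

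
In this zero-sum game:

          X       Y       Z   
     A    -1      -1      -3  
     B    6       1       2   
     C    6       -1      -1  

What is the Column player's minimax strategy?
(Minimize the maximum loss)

Column should play Y, value = 1

Work:
Column player minimizes Row's maximum payoff:
Column X: max payoff to Row = 6
Column Y: max payoff to Row = 1
Column Z: max payoff to Row = 2
Minimum is 1, achieved by column Y.
Minimax strategy: Y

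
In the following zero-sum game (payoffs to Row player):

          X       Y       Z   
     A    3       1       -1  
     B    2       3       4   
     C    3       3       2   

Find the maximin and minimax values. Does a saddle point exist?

Maximin = 2, Minimax = 3, Saddle: False

Work:
Row minimums: [-1, 2, 2] → maximin = 2
Column maximums: [3, 3, 4] → minimax = 3
No saddle point (maximin ≠ minimax). Mixed strategy needed.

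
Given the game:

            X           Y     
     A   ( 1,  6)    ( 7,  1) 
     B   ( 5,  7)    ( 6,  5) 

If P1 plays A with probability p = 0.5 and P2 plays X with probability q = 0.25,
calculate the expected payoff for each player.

E[P1] = 5.625, E[P2] = 3.875

Work:
E[P1] = p·q·π₁(A,X) + p·(1-q)·π₁(A,Y) + (1-p)·q·π₁(B,X) + (1-p)·(1-q)·π₁(B,Y)
= 0.5·0.25·1 + 0.5·0.75·7 + 0.5·0.25·5 + 0.5·0.75·6
= 5.625

E[P2] = 3.875 (similar calculation)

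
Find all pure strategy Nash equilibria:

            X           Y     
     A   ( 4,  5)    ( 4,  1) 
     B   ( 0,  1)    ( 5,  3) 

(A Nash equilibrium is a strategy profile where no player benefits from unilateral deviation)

Nash equilibrium: (A, X), (B, Y)

Work:
Best responses:
  P1 vs X: payoffs [4, 0] → best response A (payoff 4)
  P1 vs Y: payoffs [4, 5] → best response B (payoff 5)
  P2 vs A: payoffs [5, 1] → best response X (payoff 5)
  P2 vs B: payoffs [1, 3] → best response Y (payoff 3)
Mutual best responses: (A,X), (B,Y) → Nash equilibria.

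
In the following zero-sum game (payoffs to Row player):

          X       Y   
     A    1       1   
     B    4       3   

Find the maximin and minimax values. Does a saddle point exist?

Maximin = 3, Minimax = 3, Saddle: True

Work:
Row minimums: [1, 3] → maximin = 3
Column maximums: [4, 3] → minimax = 3
Saddle point exists! Game value = 3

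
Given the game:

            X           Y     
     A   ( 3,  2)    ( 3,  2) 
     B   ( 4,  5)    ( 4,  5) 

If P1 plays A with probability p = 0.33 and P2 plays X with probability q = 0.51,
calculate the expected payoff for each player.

E[P1] = 3.67, E[P2] = 4.01

Work:
E[P1] = p·q·π₁(A,X) + p·(1-q)·π₁(A,Y) + (1-p)·q·π₁(B,X) + (1-p)·(1-q)·π₁(B,Y)
= 0.33·0.51·3 + 0.33·0.49·3 + 0.67·0.51·4 + 0.67·0.49·4
= 3.67

E[P2] = 4.01 (similar calculation)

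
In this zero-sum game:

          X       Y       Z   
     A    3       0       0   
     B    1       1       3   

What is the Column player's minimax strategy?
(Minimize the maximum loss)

Column should play Y, value = 1

Work:
Column player minimizes Row's maximum payoff:
Column X: max payoff to Row = 3
Column Y: max payoff to Row = 1
Column Z: max payoff to Row = 3
Minimum is 1, achieved by column Y.
Minimax strategy: Y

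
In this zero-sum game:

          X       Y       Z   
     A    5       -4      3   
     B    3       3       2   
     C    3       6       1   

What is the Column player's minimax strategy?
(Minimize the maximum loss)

Column should play Z, value = 3

Work:
Column player minimizes Row's maximum payoff:
Column X: max payoff to Row = 5
Column Y: max payoff to Row = 6
Column Z: max payoff to Row = 3
Minimum is 3, achieved by column Z.
Minimax strategy: Z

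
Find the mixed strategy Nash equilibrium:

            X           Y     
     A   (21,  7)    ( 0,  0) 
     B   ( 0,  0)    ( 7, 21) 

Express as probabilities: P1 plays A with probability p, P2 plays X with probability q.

p = 0.75, q = 0.25

Work:
Find probabilities that make opponent indifferent:
P2 chooses q to make P1 indifferent between A and B
P1 chooses p to make P2 indifferent between X and Y
Mixed NE: P1 plays (A: 0.75, B: 0.25), P2 plays (X: 0.25, Y: 0.75)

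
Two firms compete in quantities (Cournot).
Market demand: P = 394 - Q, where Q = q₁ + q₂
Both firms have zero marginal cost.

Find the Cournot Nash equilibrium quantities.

q₁* = q₂* = 131.33; P* = 131.33

Work:
Profit: π_i = P·q_i = (a - q_i - q_j)·q_i
FOC: ∂π_i/∂q_i = a - 2q_i - q_j = 0
Reaction function: q_i = (394 - q_j)/2
Symmetry: q* = 394/3 = 131.33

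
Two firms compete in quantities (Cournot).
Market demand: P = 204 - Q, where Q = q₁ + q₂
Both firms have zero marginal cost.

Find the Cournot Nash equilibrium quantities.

q₁* = q₂* = 68.0; P* = 68.0

Work:
Profit: π_i = P·q_i = (a - q_i - q_j)·q_i
FOC: ∂π_i/∂q_i = a - 2q_i - q_j = 0
Reaction function: q_i = (204 - q_j)/2
Symmetry: q* = 204/3 = 68.0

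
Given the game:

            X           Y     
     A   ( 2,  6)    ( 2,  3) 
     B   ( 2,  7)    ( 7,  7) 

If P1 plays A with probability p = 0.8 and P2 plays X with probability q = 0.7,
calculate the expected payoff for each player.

E[P1] = 2.3, E[P2] = 5.48

Work:
E[P1] = p·q·π₁(A,X) + p·(1-q)·π₁(A,Y) + (1-p)·q·π₁(B,X) + (1-p)·(1-q)·π₁(B,Y)
= 0.8·0.7·2 + 0.8·0.3·2 + 0.2·0.7·2 + 0.2·0.3·7
= 2.3

E[P2] = 5.48 (similar calculation)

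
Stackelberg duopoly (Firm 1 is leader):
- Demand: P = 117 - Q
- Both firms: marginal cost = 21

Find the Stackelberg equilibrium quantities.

q₁* (leader) = 48.0, q₂* (follower) = 24.0

Work:
Follower's reaction: q₂ = (a - c - q₁)/2
Leader substitutes: π₁ = q₁·(a - q₁ - (a-c-q₁)/2 - c)
FOC: q₁* = (117 - 21)/2 = 48.00
Then: q₂* = (117 - 21 - 48.0)/2 = 24.00
Leader has first-mover advantage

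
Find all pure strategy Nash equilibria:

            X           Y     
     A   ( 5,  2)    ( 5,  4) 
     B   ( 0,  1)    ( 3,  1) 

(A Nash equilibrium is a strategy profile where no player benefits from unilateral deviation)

Nash equilibrium: (A, Y)

Work:
Best responses:
  P1 vs X: payoffs [5, 0] → best response A (payoff 5)
  P1 vs Y: payoffs [5, 3] → best response A (payoff 5)
  P2 vs A: payoffs [2, 4] → best response Y (payoff 4)
  P2 vs B: payoffs [1, 1] → best response X/Y (payoff 1)
Mutual best responses: (A,Y) → Nash equilibria.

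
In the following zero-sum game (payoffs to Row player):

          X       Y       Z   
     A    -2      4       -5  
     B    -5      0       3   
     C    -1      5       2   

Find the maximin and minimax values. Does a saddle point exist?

Maximin = -1, Minimax = -1, Saddle: True

Work:
Row minimums: [-5, -5, -1] → maximin = -1
Column maximums: [-1, 5, 3] → minimax = -1
Saddle point exists! Game value = -1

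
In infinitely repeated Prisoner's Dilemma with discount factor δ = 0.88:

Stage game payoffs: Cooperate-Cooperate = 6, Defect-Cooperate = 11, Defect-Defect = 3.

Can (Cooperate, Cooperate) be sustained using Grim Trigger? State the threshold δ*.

δ* = 0.625; since δ = 0.88 ≥ 0.625, cooperation can be sustained

Work:
For Grim Trigger:
Cooperate forever: 6/(1-δ)
Defect then punished: 11 + 3·δ/(1-δ)
Need: 6/(1-δ) ≥ 11 + 3·δ/(1-δ)
Solving: δ ≥ (T-R)/(T-P) = (11-6)/(11-3) = 0.625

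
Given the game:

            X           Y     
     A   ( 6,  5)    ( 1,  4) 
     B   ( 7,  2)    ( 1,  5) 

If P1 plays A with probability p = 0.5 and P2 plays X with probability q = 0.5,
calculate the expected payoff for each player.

E[P1] = 3.75, E[P2] = 4.0

Work:
E[P1] = p·q·π₁(A,X) + p·(1-q)·π₁(A,Y) + (1-p)·q·π₁(B,X) + (1-p)·(1-q)·π₁(B,Y)
= 0.5·0.5·6 + 0.5·0.5·1 + 0.5·0.5·7 + 0.5·0.5·1
= 3.75

E[P2] = 4.0 (similar calculation)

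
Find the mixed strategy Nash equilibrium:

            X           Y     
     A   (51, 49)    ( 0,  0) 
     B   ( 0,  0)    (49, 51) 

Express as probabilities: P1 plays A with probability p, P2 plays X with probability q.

p = 0.51, q = 0.49

Work:
Find probabilities that make opponent indifferent:
P2 chooses q to make P1 indifferent between A and B
P1 chooses p to make P2 indifferent between X and Y
Mixed NE: P1 plays (A: 0.51, B: 0.49), P2 plays (X: 0.49, Y: 0.51)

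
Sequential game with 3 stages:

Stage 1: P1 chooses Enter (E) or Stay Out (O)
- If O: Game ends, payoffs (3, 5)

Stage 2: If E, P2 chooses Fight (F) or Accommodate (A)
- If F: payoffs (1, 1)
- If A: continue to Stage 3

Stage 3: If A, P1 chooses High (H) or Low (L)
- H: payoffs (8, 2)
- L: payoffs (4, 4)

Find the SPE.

SPE: (E, A, H); Outcome (8, 2)

Work:
Stage 3: P1 chooses H (8 vs 4)
Stage 2: P2: F->1, A->2 (anticipating H). Choose A
Stage 1: P1: O->3, E->8 (anticipating A, H). Choose E
SPE path: E -> A -> H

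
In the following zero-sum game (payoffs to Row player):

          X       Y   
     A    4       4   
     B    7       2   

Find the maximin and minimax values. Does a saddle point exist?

Maximin = 4, Minimax = 4, Saddle: True

Work:
Row minimums: [4, 2] → maximin = 4
Column maximums: [7, 4] → minimax = 4
Saddle point exists! Game value = 4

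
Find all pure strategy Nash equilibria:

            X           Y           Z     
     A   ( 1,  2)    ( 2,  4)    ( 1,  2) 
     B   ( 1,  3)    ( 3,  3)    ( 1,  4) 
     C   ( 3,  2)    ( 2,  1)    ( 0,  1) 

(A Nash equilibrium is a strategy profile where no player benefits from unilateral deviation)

Nash equilibrium: (B, Z), (C, X)

Work:
Best responses:
  P1 vs X: payoffs [1, 1, 3] → best response C (payoff 3)
  P1 vs Y: payoffs [2, 3, 2] → best response B (payoff 3)
  P1 vs Z: payoffs [1, 1, 0] → best response A/B (payoff 1)
  P2 vs A: payoffs [2, 4, 2] → best response Y (payoff 4)
  P2 vs B: payoffs [3, 3, 4] → best response Z (payoff 4)
  P2 vs C: payoffs [2, 1, 1] → best response X (payoff 2)
Mutual best responses: (B,Z), (C,X) → Nash equilibria.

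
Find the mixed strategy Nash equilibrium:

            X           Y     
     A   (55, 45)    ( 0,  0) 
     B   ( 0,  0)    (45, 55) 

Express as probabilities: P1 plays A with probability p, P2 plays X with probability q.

p = 0.55, q = 0.45

Work:
Find probabilities that make opponent indifferent:
P2 chooses q to make P1 indifferent between A and B
P1 chooses p to make P2 indifferent between X and Y
Mixed NE: P1 plays (A: 0.55, B: 0.45), P2 plays (X: 0.45, Y: 0.55)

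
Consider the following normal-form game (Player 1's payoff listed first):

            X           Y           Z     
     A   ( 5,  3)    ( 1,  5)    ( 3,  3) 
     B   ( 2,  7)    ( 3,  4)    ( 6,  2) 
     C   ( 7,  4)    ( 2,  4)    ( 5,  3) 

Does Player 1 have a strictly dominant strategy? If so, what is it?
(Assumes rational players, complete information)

No strictly dominant strategy exists for Player 1

Work:
A strategy strictly dominates another if it gives a strictly higher payoff against every opponent action. Compare each pair of P1's strategies column-by-column:
  A vs B: [5 vs 2, 1 vs 3, 3 vs 6] → A does not strictly dominate B (column Y: 1 ≤ 3)
  A vs C: [5 vs 7, 1 vs 2, 3 vs 5] → A does not strictly dominate C (column X: 5 ≤ 7)
  B vs A: [2 vs 5, 3 vs 1, 6 vs 3] → B does not strictly dominate A (column X: 2 ≤ 5)
  B vs C: [2 vs 7, 3 vs 2, 6 vs 5] → B does not strictly dominate C (column X: 2 ≤ 7)
  C vs A: [7 vs 5, 2 vs 1, 5 vs 3] → C strictly dominates A
  C vs B: [7 vs 2, 2 vs 3, 5 vs 6] → C does not strictly dominate B (column Y: 2 ≤ 3)
No single strategy strictly dominates all others → no strictly dominant strategy.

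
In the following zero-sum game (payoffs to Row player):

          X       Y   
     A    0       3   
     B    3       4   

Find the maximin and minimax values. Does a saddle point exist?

Maximin = 3, Minimax = 3, Saddle: True

Work:
Row minimums: [0, 3] → maximin = 3
Column maximums: [3, 4] → minimax = 3
Saddle point exists! Game value = 3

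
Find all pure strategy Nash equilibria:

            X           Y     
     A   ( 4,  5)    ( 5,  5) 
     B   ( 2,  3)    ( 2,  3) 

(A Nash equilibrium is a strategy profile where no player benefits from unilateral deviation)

Nash equilibrium: (A, X), (A, Y)

Work:
Best responses:
  P1 vs X: payoffs [4, 2] → best response A (payoff 4)
  P1 vs Y: payoffs [5, 2] → best response A (payoff 5)
  P2 vs A: payoffs [5, 5] → best response X/Y (payoff 5)
  P2 vs B: payoffs [3, 3] → best response X/Y (payoff 3)
Mutual best responses: (A,X), (A,Y) → Nash equilibria.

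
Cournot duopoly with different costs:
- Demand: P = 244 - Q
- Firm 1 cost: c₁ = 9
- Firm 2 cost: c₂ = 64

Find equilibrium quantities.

q₁* = 96.67, q₂* = 41.67

Work:
Reaction: q₁ = (244 - 9 - q₂)/2
Reaction: q₂ = (244 - 64 - q₁)/2
Solve simultaneously:
q₁* = (244 - 2×9 + 64)/3 = 96.67
q₂* = (244 - 2×64 + 9)/3 = 41.67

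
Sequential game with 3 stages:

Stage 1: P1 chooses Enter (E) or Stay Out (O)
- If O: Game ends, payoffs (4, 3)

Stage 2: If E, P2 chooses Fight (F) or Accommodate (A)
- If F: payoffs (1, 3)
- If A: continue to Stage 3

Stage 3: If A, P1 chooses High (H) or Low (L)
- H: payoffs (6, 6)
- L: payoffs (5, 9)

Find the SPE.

SPE: (E, A, H); Outcome (6, 6)

Work:
Stage 3: P1 chooses H (6 vs 5)
Stage 2: P2: F->3, A->6 (anticipating H). Choose A
Stage 1: P1: O->4, E->6 (anticipating A, H). Choose E
SPE path: E -> A -> H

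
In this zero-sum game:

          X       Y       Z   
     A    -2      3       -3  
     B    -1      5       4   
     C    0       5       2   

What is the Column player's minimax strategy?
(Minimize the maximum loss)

Column should play X, value = 0

Work:
Column player minimizes Row's maximum payoff:
Column X: max payoff to Row = 0
Column Y: max payoff to Row = 5
Column Z: max payoff to Row = 4
Minimum is 0, achieved by column X.
Minimax strategy: X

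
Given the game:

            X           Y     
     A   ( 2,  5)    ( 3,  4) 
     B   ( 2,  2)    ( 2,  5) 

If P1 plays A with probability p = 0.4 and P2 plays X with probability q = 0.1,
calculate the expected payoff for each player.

E[P1] = 2.36, E[P2] = 4.46

Work:
E[P1] = p·q·π₁(A,X) + p·(1-q)·π₁(A,Y) + (1-p)·q·π₁(B,X) + (1-p)·(1-q)·π₁(B,Y)
= 0.4·0.1·2 + 0.4·0.9·3 + 0.6·0.1·2 + 0.6·0.9·2
= 2.36

E[P2] = 4.46 (similar calculation)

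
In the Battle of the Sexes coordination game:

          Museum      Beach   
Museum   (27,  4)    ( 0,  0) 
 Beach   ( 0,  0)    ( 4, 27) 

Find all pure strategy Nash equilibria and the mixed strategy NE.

Pure NE: (Museum, Museum) and (Beach, Beach); Mixed NE: p = 0.871, q = 0.129

Work:
Check pure NE:
(Museum, Museum): (27, 4) - no unilateral deviation beneficial
(Beach, Beach): (4, 27) - no unilateral deviation beneficial
Mixed NE: P1 plays Museum with p = 0.871, P2 plays Museum with q = 0.129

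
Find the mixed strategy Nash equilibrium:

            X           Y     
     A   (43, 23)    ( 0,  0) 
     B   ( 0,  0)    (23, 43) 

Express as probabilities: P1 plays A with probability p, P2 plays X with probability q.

p = 0.6515, q = 0.3485

Work:
Find probabilities that make opponent indifferent:
P2 chooses q to make P1 indifferent between A and B
P1 chooses p to make P2 indifferent between X and Y
Mixed NE: P1 plays (A: 0.6515, B: 0.3485), P2 plays (X: 0.3485, Y: 0.6515)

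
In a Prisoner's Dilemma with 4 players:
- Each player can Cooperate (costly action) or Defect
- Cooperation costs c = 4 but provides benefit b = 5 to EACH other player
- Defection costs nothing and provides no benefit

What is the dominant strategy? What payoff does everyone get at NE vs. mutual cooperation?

Dominant: Defect; NE payoff = 0; Coop payoff = 11

Work:
Defect dominates (saves cost c = 4, benefit to others is external)
NE: All defect → everyone gets 0
If all cooperate: each receives (3)×5 - 4 = 11
Social dilemma: 11 > 0 but NE gives 0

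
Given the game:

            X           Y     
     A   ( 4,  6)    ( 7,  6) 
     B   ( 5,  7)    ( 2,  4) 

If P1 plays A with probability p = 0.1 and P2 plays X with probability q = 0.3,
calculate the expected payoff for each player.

E[P1] = 3.22, E[P2] = 5.01

Work:
E[P1] = p·q·π₁(A,X) + p·(1-q)·π₁(A,Y) + (1-p)·q·π₁(B,X) + (1-p)·(1-q)·π₁(B,Y)
= 0.1·0.3·4 + 0.1·0.7·7 + 0.9·0.3·5 + 0.9·0.7·2
= 3.22

E[P2] = 5.01 (similar calculation)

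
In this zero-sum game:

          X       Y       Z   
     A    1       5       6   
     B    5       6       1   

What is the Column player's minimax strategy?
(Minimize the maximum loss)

Column should play X, value = 5

Work:
Column player minimizes Row's maximum payoff:
Column X: max payoff to Row = 5
Column Y: max payoff to Row = 6
Column Z: max payoff to Row = 6
Minimum is 5, achieved by column X.
Minimax strategy: X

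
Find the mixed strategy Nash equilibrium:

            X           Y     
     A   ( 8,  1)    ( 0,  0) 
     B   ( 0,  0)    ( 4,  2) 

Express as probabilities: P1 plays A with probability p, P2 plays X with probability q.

p = 0.6667, q = 0.3333

Work:
Find probabilities that make opponent indifferent:
P2 chooses q to make P1 indifferent between A and B
P1 chooses p to make P2 indifferent between X and Y
Mixed NE: P1 plays (A: 0.6667, B: 0.3333), P2 plays (X: 0.3333, Y: 0.6667)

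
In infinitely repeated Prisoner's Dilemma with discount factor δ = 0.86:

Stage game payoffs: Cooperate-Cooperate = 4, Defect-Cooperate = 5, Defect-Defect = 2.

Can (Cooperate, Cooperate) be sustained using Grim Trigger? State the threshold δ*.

δ* = 0.3333; since δ = 0.86 ≥ 0.3333, cooperation can be sustained

Work:
For Grim Trigger:
Cooperate forever: 4/(1-δ)
Defect then punished: 5 + 2·δ/(1-δ)
Need: 4/(1-δ) ≥ 5 + 2·δ/(1-δ)
Solving: δ ≥ (T-R)/(T-P) = (5-4)/(5-2) = 0.3333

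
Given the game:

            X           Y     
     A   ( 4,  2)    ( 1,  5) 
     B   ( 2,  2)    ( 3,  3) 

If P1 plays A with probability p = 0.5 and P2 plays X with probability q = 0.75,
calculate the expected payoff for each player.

E[P1] = 2.75, E[P2] = 2.5

Work:
E[P1] = p·q·π₁(A,X) + p·(1-q)·π₁(A,Y) + (1-p)·q·π₁(B,X) + (1-p)·(1-q)·π₁(B,Y)
= 0.5·0.75·4 + 0.5·0.25·1 + 0.5·0.75·2 + 0.5·0.25·3
= 2.75

E[P2] = 2.5 (similar calculation)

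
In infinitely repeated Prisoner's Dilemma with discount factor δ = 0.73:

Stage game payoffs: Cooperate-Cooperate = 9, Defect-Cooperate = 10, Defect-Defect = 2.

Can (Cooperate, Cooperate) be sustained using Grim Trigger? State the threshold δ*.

δ* = 0.125; since δ = 0.73 ≥ 0.125, cooperation can be sustained

Work:
For Grim Trigger:
Cooperate forever: 9/(1-δ)
Defect then punished: 10 + 2·δ/(1-δ)
Need: 9/(1-δ) ≥ 10 + 2·δ/(1-δ)
Solving: δ ≥ (T-R)/(T-P) = (10-9)/(10-2) = 0.125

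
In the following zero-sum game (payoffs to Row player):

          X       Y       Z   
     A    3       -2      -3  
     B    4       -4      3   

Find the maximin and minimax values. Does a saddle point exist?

Maximin = -3, Minimax = -2, Saddle: False

Work:
Row minimums: [-3, -4] → maximin = -3
Column maximums: [4, -2, 3] → minimax = -2
No saddle point (maximin ≠ minimax). Mixed strategy needed.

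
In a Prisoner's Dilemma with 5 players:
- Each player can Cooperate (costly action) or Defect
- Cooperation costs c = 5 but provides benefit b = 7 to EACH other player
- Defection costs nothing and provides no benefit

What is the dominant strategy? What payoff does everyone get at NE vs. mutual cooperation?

Dominant: Defect; NE payoff = 0; Coop payoff = 23

Work:
Defect dominates (saves cost c = 5, benefit to others is external)
NE: All defect → everyone gets 0
If all cooperate: each receives (4)×7 - 5 = 23
Social dilemma: 23 > 0 but NE gives 0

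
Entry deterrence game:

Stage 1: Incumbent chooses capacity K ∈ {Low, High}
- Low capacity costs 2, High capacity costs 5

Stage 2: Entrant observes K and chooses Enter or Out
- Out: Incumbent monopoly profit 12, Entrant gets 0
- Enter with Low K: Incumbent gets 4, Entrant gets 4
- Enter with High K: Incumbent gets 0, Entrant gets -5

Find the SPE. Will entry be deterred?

SPE: (High, Enter|Low, Out|High); Entry deterred. Incumbent net profit = 7

Work:
After Low K: Entrant enters (4 > 0)
After High K: Entrant stays out (-5 < 0)
Incumbent: Low → 4−2=2, High → 12−5=7
Incumbent chooses High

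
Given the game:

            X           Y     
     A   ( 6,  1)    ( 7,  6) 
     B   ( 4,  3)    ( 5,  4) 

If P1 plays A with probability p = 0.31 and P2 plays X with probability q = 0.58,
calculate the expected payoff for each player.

E[P1] = 5.04, E[P2] = 3.3208

Work:
E[P1] = p·q·π₁(A,X) + p·(1-q)·π₁(A,Y) + (1-p)·q·π₁(B,X) + (1-p)·(1-q)·π₁(B,Y)
= 0.31·0.58·6 + 0.31·0.42·7 + 0.69·0.58·4 + 0.69·0.42·5
= 5.04

E[P2] = 3.3208 (similar calculation)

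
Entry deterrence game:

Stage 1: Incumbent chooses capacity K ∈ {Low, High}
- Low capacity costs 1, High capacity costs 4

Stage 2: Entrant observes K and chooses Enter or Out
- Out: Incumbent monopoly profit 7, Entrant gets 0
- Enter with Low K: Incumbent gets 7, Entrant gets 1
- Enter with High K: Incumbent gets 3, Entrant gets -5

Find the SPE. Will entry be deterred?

SPE: (Low, Enter|Low, Out|High); Entry not deterred. Incumbent net profit = 6, Entrant gets 1

Work:
After Low K: Entrant enters (1 > 0)
After High K: Entrant stays out (-5 < 0)
Incumbent: Low → 7−1=6, High → 7−4=3
Incumbent chooses Low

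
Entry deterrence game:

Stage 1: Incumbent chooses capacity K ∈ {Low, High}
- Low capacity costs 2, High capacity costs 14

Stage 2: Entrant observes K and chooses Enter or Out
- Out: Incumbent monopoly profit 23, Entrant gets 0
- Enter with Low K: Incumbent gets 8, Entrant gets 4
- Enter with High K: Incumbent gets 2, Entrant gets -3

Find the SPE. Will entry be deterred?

SPE: (High, Enter|Low, Out|High); Entry deterred. Incumbent net profit = 9

Work:
After Low K: Entrant enters (4 > 0)
After High K: Entrant stays out (-3 < 0)
Incumbent: Low → 8−2=6, High → 23−14=9
Incumbent chooses High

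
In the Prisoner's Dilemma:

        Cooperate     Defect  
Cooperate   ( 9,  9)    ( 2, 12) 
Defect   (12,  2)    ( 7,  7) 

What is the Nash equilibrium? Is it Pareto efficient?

(Defect, Defect) is NE; not Pareto efficient

Work:
Defect dominates Cooperate for both players:
If P2 cooperates: Defect (12) > Cooperate (9)
If P2 defects: Defect (7) > Cooperate (2)
NE: (Defect, Defect) with payoff (7, 7)
But (Cooperate, Cooperate) = (9, 9) Pareto dominates (7, 7)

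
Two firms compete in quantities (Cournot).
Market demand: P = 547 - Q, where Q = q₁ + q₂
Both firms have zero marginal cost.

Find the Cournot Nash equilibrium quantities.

q₁* = q₂* = 182.33; P* = 182.33

Work:
Profit: π_i = P·q_i = (a - q_i - q_j)·q_i
FOC: ∂π_i/∂q_i = a - 2q_i - q_j = 0
Reaction function: q_i = (547 - q_j)/2
Symmetry: q* = 547/3 = 182.33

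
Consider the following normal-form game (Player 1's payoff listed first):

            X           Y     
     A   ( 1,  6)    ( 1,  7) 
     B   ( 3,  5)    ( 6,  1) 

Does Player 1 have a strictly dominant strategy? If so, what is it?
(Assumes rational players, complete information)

Yes, Player 1's strictly dominant strategy is B

Work:
A strategy strictly dominates another if it gives a strictly higher payoff against every opponent action. Compare each pair of P1's strategies column-by-column:
  A vs B: [1 vs 3, 1 vs 6] → A does not strictly dominate B (column X: 1 ≤ 3)
  B vs A: [3 vs 1, 6 vs 1] → B strictly dominates A
B strictly dominates every other strategy → strictly dominant.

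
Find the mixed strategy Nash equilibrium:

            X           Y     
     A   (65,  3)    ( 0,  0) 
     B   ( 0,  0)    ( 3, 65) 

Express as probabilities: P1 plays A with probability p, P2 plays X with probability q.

p = 0.9559, q = 0.0441

Work:
Find probabilities that make opponent indifferent:
P2 chooses q to make P1 indifferent between A and B
P1 chooses p to make P2 indifferent between X and Y
Mixed NE: P1 plays (A: 0.9559, B: 0.0441), P2 plays (X: 0.0441, Y: 0.9559)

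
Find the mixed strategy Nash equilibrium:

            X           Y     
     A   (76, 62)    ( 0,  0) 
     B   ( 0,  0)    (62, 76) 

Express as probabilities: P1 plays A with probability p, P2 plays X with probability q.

p = 0.5507, q = 0.4493

Work:
Find probabilities that make opponent indifferent:
P2 chooses q to make P1 indifferent between A and B
P1 chooses p to make P2 indifferent between X and Y
Mixed NE: P1 plays (A: 0.5507, B: 0.4493), P2 plays (X: 0.4493, Y: 0.5507)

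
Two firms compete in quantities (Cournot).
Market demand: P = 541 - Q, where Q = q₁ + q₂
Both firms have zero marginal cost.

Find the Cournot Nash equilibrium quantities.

q₁* = q₂* = 180.33; P* = 180.33

Work:
Profit: π_i = P·q_i = (a - q_i - q_j)·q_i
FOC: ∂π_i/∂q_i = a - 2q_i - q_j = 0
Reaction function: q_i = (541 - q_j)/2
Symmetry: q* = 541/3 = 180.33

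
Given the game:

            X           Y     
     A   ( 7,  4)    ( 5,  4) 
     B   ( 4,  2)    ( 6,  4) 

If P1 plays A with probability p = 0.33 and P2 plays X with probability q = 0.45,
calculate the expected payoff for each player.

E[P1] = 5.364, E[P2] = 3.397

Work:
E[P1] = p·q·π₁(A,X) + p·(1-q)·π₁(A,Y) + (1-p)·q·π₁(B,X) + (1-p)·(1-q)·π₁(B,Y)
= 0.33·0.45·7 + 0.33·0.55·5 + 0.67·0.45·4 + 0.67·0.55·6
= 5.364

E[P2] = 3.397 (similar calculation)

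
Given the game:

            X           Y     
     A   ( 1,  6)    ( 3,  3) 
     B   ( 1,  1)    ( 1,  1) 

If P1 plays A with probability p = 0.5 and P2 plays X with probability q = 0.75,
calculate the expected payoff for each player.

E[P1] = 1.25, E[P2] = 3.125

Work:
E[P1] = p·q·π₁(A,X) + p·(1-q)·π₁(A,Y) + (1-p)·q·π₁(B,X) + (1-p)·(1-q)·π₁(B,Y)
= 0.5·0.75·1 + 0.5·0.25·3 + 0.5·0.75·1 + 0.5·0.25·1
= 1.25

E[P2] = 3.125 (similar calculation)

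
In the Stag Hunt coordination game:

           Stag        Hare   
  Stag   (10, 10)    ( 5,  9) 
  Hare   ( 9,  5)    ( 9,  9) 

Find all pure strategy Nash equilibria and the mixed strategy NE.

Pure NE: (Stag, Stag) and (Hare, Hare); Mixed NE: p = 0.8, q = 0.8

Work:
Check pure NE:
(Stag, Stag): (10, 10) - no unilateral deviation beneficial
(Hare, Hare): (9, 9) - no unilateral deviation beneficial
Mixed NE: P1 plays Stag with p = 0.8, P2 plays Stag with q = 0.8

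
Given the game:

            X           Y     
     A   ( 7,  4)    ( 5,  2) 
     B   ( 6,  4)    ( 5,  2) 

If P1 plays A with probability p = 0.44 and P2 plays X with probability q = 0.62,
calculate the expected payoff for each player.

E[P1] = 5.8928, E[P2] = 3.24

Work:
E[P1] = p·q·π₁(A,X) + p·(1-q)·π₁(A,Y) + (1-p)·q·π₁(B,X) + (1-p)·(1-q)·π₁(B,Y)
= 0.44·0.62·7 + 0.44·0.38·5 + 0.56·0.62·6 + 0.56·0.38·5
= 5.8928

E[P2] = 3.24 (similar calculation)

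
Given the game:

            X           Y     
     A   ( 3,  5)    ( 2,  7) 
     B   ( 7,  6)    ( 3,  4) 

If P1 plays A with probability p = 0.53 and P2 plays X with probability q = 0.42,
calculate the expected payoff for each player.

E[P1] = 3.4822, E[P2] = 5.5396

Work:
E[P1] = p·q·π₁(A,X) + p·(1-q)·π₁(A,Y) + (1-p)·q·π₁(B,X) + (1-p)·(1-q)·π₁(B,Y)
= 0.53·0.42·3 + 0.53·0.58·2 + 0.47·0.42·7 + 0.47·0.58·3
= 3.4822

E[P2] = 5.5396 (similar calculation)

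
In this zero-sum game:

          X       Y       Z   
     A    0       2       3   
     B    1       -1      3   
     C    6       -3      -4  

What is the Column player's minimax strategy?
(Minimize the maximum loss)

Column should play Y, value = 2

Work:
Column player minimizes Row's maximum payoff:
Column X: max payoff to Row = 6
Column Y: max payoff to Row = 2
Column Z: max payoff to Row = 3
Minimum is 2, achieved by column Y.
Minimax strategy: Y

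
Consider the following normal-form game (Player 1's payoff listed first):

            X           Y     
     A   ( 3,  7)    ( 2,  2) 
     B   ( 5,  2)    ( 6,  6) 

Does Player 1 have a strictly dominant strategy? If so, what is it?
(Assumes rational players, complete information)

Yes, Player 1's strictly dominant strategy is B

Work:
A strategy strictly dominates another if it gives a strictly higher payoff against every opponent action. Compare each pair of P1's strategies column-by-column:
  A vs B: [3 vs 5, 2 vs 6] → A does not strictly dominate B (column X: 3 ≤ 5)
  B vs A: [5 vs 3, 6 vs 2] → B strictly dominates A
B strictly dominates every other strategy → strictly dominant.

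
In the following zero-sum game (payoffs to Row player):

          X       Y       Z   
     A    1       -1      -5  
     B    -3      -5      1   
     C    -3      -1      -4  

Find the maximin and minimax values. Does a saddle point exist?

Maximin = -4, Minimax = -1, Saddle: False

Work:
Row minimums: [-5, -5, -4] → maximin = -4
Column maximums: [1, -1, 1] → minimax = -1
No saddle point (maximin ≠ minimax). Mixed strategy needed.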